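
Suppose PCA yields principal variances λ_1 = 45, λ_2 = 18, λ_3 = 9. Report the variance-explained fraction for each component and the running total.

Step 1 — total variance = trace(Sigma) = Σ λ_i = 45 + 18 + 9 = 72.

Step 2 — fraction explained by component i = λ_i / Σ λ:
  PC1: 45/72 = 0.625
  PC2: 18/72 = 0.25
  PC3: 9/72 = 0.125

Step 3 — cumulative fraction after k components = (λ_1 + ... + λ_k) / Σ λ:
  k = 1: 45/72 = 0.625
  k = 2: (45 + 18)/72 = 63/72 = 0.875
  k = 3: (45 + 18 + 9)/72 = 72/72 = 1

Summary (fraction, with percent):

explained: PC1 0.625 (62.5%), PC2 0.25 (25%), PC3 0.125 (12.5%);  cumulative: 0.625, 0.875, 1


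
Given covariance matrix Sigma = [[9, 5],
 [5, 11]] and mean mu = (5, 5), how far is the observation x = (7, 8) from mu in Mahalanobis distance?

Step 1 — centre the observation: (x - mu) = (2, 3).

Step 2 — invert Sigma. det(Sigma) = 9·11 - (5)² = 74.
  Sigma^{-1} = (1/det) · [[d, -b], [-b, a]] = [[0.1486, -0.0676],
 [-0.0676, 0.1216]].

Step 3 — form the quadratic (x - mu)^T · Sigma^{-1} · (x - mu):
  Sigma^{-1} · (x - mu) = (0.0946, 0.2297).
  (x - mu)^T · [Sigma^{-1} · (x - mu)] = (2)·(0.0946) + (3)·(0.2297) = 0.8784.

Step 4 — take square root: d = √(0.8784) ≈ 0.9372.

d(x, mu) = √(0.8784) ≈ 0.9372


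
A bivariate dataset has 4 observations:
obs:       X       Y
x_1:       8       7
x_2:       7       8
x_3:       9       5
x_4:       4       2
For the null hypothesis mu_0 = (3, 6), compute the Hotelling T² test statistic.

Step 1 — sample mean vector:
  mean(X) = (8 + 7 + 9 + 4) / 4 = 28/4 = 7
  mean(Y) = (7 + 8 + 5 + 2) / 4 = 22/4 = 5.5
  x̄ = (7, 5.5),  deviation x̄ - mu_0 = (7, 5.5) - (3, 6) = (4, -0.5).

Step 2 — sample covariance matrix, S[i,j] = (1/(n-1)) · Σ_k (x_{k,i} - mean_i) · (x_{k,j} - mean_j), divisor n-1 = 3:
  S[X,X] = ((1)·(1) + (0)·(0) + (2)·(2) + (-3)·(-3)) / 3 = 14/3 = 4.6667
  S[X,Y] = ((1)·(1.5) + (0)·(2.5) + (2)·(-0.5) + (-3)·(-3.5)) / 3 = 11/3 = 3.6667
  S[Y,Y] = ((1.5)·(1.5) + (2.5)·(2.5) + (-0.5)·(-0.5) + (-3.5)·(-3.5)) / 3 = 21/3 = 7
  S = [[4.6667, 3.6667],
 [3.6667, 7]].

Step 3 — invert S. det(S) = 4.6667·7 - (3.6667)² = 19.2222.
  S^{-1} = (1/det) · [[d, -b], [-b, a]] = [[0.3642, -0.1908],
 [-0.1908, 0.2428]].

Step 4 — quadratic form (x̄ - mu_0)^T · S^{-1} · (x̄ - mu_0):
  S^{-1} · (x̄ - mu_0) = (1.552, -0.8844),
  (x̄ - mu_0)^T · [...] = (4)·(1.552) + (-0.5)·(-0.8844) = 6.6503.

Step 5 — scale by n: T² = 4 · 6.6503 = 26.6012.

T² ≈ 26.6012


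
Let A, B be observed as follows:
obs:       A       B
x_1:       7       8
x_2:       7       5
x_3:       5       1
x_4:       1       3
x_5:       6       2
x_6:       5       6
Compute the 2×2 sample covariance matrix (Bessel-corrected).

Step 1 — column means:
  mean(A) = (7 + 7 + 5 + 1 + 6 + 5) / 6 = 31/6 = 5.1667
  mean(B) = (8 + 5 + 1 + 3 + 2 + 6) / 6 = 25/6 = 4.1667

Step 2 — sample covariance S[i,j] = (1/(n-1)) · Σ_k (x_{k,i} - mean_i) · (x_{k,j} - mean_j), with n-1 = 5.
  S[A,A] = ((1.8333)·(1.8333) + (1.8333)·(1.8333) + (-0.1667)·(-0.1667) + (-4.1667)·(-4.1667) + (0.8333)·(0.8333) + (-0.1667)·(-0.1667)) / 5 = 24.8333/5 = 4.9667
  S[A,B] = ((1.8333)·(3.8333) + (1.8333)·(0.8333) + (-0.1667)·(-3.1667) + (-4.1667)·(-1.1667) + (0.8333)·(-2.1667) + (-0.1667)·(1.8333)) / 5 = 11.8333/5 = 2.3667
  S[B,B] = ((3.8333)·(3.8333) + (0.8333)·(0.8333) + (-3.1667)·(-3.1667) + (-1.1667)·(-1.1667) + (-2.1667)·(-2.1667) + (1.8333)·(1.8333)) / 5 = 34.8333/5 = 6.9667

S is symmetric (S[j,i] = S[i,j]). Assembling:

S = [[4.9667, 2.3667],
 [2.3667, 6.9667]]


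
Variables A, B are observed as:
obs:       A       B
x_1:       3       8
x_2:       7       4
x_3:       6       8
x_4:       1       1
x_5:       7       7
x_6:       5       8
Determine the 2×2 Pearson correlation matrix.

Step 1 — column means:
  mean(A) = (3 + 7 + 6 + 1 + 7 + 5) / 6 = 29/6 = 4.8333
  mean(B) = (8 + 4 + 8 + 1 + 7 + 8) / 6 = 36/6 = 6

Step 2 — sample variances and covariances s[i,j] = (1/(n-1)) · Σ_k (x_{k,i} - mean_i) · (x_{k,j} - mean_j), with n-1 = 5:
  s[A,A] = ((-1.8333)·(-1.8333) + (2.1667)·(2.1667) + (1.1667)·(1.1667) + (-3.8333)·(-3.8333) + (2.1667)·(2.1667) + (0.1667)·(0.1667)) / 5 = 28.8333/5 = 5.7667
  s[A,B] = ((-1.8333)·(2) + (2.1667)·(-2) + (1.1667)·(2) + (-3.8333)·(-5) + (2.1667)·(1) + (0.1667)·(2)) / 5 = 16/5 = 3.2
  s[B,B] = ((2)·(2) + (-2)·(-2) + (2)·(2) + (-5)·(-5) + (1)·(1) + (2)·(2)) / 5 = 42/5 = 8.4
  Sample standard deviations s_i = √(s[i,i]):
  s(A) = √(5.7667) = 2.4014
  s(B) = √(8.4) = 2.8983

Step 3 — r_{ij} = s_{ij} / (s_i · s_j):
  r[A,A] = 1 (diagonal).
  r[A,B] = 3.2 / (2.4014 · 2.8983) = 3.2 / 6.9599 = 0.4598
  r[B,B] = 1 (diagonal).

R is symmetric with unit diagonal. Assembling:

R = [[1, 0.4598],
 [0.4598, 1]]


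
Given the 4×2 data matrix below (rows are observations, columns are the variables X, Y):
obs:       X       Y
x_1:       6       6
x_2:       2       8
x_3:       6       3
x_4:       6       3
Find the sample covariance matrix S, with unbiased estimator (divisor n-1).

Step 1 — column means:
  mean(X) = (6 + 2 + 6 + 6) / 4 = 20/4 = 5
  mean(Y) = (6 + 8 + 3 + 3) / 4 = 20/4 = 5

Step 2 — sample covariance S[i,j] = (1/(n-1)) · Σ_k (x_{k,i} - mean_i) · (x_{k,j} - mean_j), with n-1 = 3.
  S[X,X] = ((1)·(1) + (-3)·(-3) + (1)·(1) + (1)·(1)) / 3 = 12/3 = 4
  S[X,Y] = ((1)·(1) + (-3)·(3) + (1)·(-2) + (1)·(-2)) / 3 = -12/3 = -4
  S[Y,Y] = ((1)·(1) + (3)·(3) + (-2)·(-2) + (-2)·(-2)) / 3 = 18/3 = 6

S is symmetric (S[j,i] = S[i,j]). Assembling:

S = [[4, -4],
 [-4, 6]]


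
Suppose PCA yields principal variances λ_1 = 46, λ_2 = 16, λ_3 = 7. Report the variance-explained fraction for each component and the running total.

Step 1 — total variance = trace(Sigma) = Σ λ_i = 46 + 16 + 7 = 69.

Step 2 — fraction explained by component i = λ_i / Σ λ:
  PC1: 46/69 = 0.6667
  PC2: 16/69 = 0.2319
  PC3: 7/69 = 0.1014

Step 3 — cumulative fraction after k components = (λ_1 + ... + λ_k) / Σ λ:
  k = 1: 46/69 = 0.6667
  k = 2: (46 + 16)/69 = 62/69 = 0.8986
  k = 3: (46 + 16 + 7)/69 = 69/69 = 1

Summary (fraction, with percent):

explained: PC1 0.6667 (66.67%), PC2 0.2319 (23.19%), PC3 0.1014 (10.14%);  cumulative: 0.6667, 0.8986, 1


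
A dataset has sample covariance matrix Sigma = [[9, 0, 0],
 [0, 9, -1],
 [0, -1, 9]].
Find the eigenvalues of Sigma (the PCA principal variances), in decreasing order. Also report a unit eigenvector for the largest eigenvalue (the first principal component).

Step 1 — characteristic polynomial p(λ) = det(λI - Sigma) = λ³ - tr·λ² + c_1·λ - det, where tr = trace, c_1 = sum of the principal 2×2 minors, det = det(Sigma):
  tr = 9 + 9 + 9 = 27,
  c_1 = (9·9 - (0)²) + (9·9 - (0)²) + (9·9 - (-1)²) = 81 + 81 + 80 = 242,
  det = 9·(9·9 - (-1)²) - (0)·((0)·9 - (-1)·(0)) + (0)·((0)·(-1) - 9·(0)) = 9·(80) - (0)·(0) + (0)·(0) = 720.
  So p(λ) = λ³ - 27λ² + 242λ - 720.
Step 2 — look for an integer root (rational root theorem: any rational root is an integer divisor of 720). Testing λ = 8:
  p(8) = 512 - 1728 + 1936 - 720 = 0  ✓
  Dividing out (λ - 8): p(λ) = (λ - 8)(λ² - 19λ + 90).
Step 3 — remaining eigenvalues from the quadratic λ² - 19λ + 90 = 0:
  Δ = 19² - 4·90 = 361 - 360 = 1,  λ = (19 ± √1)/2 = (19 ± 1)/2 = 10 or 9.
  Sorted: λ_1 = 10,  λ_2 = 9,  λ_3 = 8  (check: sum = 27 = tr ✓).

Step 4 — unit eigenvector for λ_1 = 10: v spans the null space of (Sigma - λ_1 I), whose rows are
  r_1 = (-1, 0, 0),  r_2 = (0, -1, -1),  r_3 = (0, -1, -1).
  v is orthogonal to every row, so take v ∝ r_1 × r_2 = ((0)·(-1) - (0)·(-1), (0)·(0) - (-1)·(-1), (-1)·(-1) - (0)·(0)) = (0, -1, 1).
  Rescale (multiply by -1 so the first nonzero entry is positive): u = (0, 1, -1).
  ||u|| = √((0)² + (1)² + (-1)²) = √(2) ≈ 1.4142,  v_1 = u/||u|| ≈ (0, 0.7071, -0.7071) (||v_1|| = 1).

λ_1 = 10,  λ_2 = 9,  λ_3 = 8;  v_1 ≈ (0, 0.7071, -0.7071)


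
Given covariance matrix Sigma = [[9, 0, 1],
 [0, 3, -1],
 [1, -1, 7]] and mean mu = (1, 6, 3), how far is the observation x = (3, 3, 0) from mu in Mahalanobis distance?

Step 1 — centre the observation: (x - mu) = (2, -3, -3).

Step 2 — invert Sigma (cofactor / det for 3×3, or solve directly):
  Sigma^{-1} = [[0.113, -0.0056, -0.0169],
 [-0.0056, 0.3503, 0.0508],
 [-0.0169, 0.0508, 0.1525]].

Step 3 — form the quadratic (x - mu)^T · Sigma^{-1} · (x - mu):
  Sigma^{-1} · (x - mu) = (0.2938, -1.2147, -0.6441).
  (x - mu)^T · [Sigma^{-1} · (x - mu)] = (2)·(0.2938) + (-3)·(-1.2147) + (-3)·(-0.6441) = 6.1638.

Step 4 — take square root: d = √(6.1638) ≈ 2.4827.

d(x, mu) = √(6.1638) ≈ 2.4827


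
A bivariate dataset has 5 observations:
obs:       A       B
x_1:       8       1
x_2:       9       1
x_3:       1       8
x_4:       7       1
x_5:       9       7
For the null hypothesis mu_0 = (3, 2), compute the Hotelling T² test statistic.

Step 1 — sample mean vector:
  mean(A) = (8 + 9 + 1 + 7 + 9) / 5 = 34/5 = 6.8
  mean(B) = (1 + 1 + 8 + 1 + 7) / 5 = 18/5 = 3.6
  x̄ = (6.8, 3.6),  deviation x̄ - mu_0 = (6.8, 3.6) - (3, 2) = (3.8, 1.6).

Step 2 — sample covariance matrix, S[i,j] = (1/(n-1)) · Σ_k (x_{k,i} - mean_i) · (x_{k,j} - mean_j), divisor n-1 = 4:
  S[A,A] = ((1.2)·(1.2) + (2.2)·(2.2) + (-5.8)·(-5.8) + (0.2)·(0.2) + (2.2)·(2.2)) / 4 = 44.8/4 = 11.2
  S[A,B] = ((1.2)·(-2.6) + (2.2)·(-2.6) + (-5.8)·(4.4) + (0.2)·(-2.6) + (2.2)·(3.4)) / 4 = -27.4/4 = -6.85
  S[B,B] = ((-2.6)·(-2.6) + (-2.6)·(-2.6) + (4.4)·(4.4) + (-2.6)·(-2.6) + (3.4)·(3.4)) / 4 = 51.2/4 = 12.8
  S = [[11.2, -6.85],
 [-6.85, 12.8]].

Step 3 — invert S. det(S) = 11.2·12.8 - (-6.85)² = 96.4375.
  S^{-1} = (1/det) · [[d, -b], [-b, a]] = [[0.1327, 0.071],
 [0.071, 0.1161]].

Step 4 — quadratic form (x̄ - mu_0)^T · S^{-1} · (x̄ - mu_0):
  S^{-1} · (x̄ - mu_0) = (0.618, 0.4557),
  (x̄ - mu_0)^T · [...] = (3.8)·(0.618) + (1.6)·(0.4557) = 3.0776.

Step 5 — scale by n: T² = 5 · 3.0776 = 15.3882.

T² ≈ 15.3882


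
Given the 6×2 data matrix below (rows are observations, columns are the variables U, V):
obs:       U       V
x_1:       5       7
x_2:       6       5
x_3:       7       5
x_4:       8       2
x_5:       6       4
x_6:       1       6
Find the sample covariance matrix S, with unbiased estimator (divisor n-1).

Step 1 — column means:
  mean(U) = (5 + 6 + 7 + 8 + 6 + 1) / 6 = 33/6 = 5.5
  mean(V) = (7 + 5 + 5 + 2 + 4 + 6) / 6 = 29/6 = 4.8333

Step 2 — sample covariance S[i,j] = (1/(n-1)) · Σ_k (x_{k,i} - mean_i) · (x_{k,j} - mean_j), with n-1 = 5.
  S[U,U] = ((-0.5)·(-0.5) + (0.5)·(0.5) + (1.5)·(1.5) + (2.5)·(2.5) + (0.5)·(0.5) + (-4.5)·(-4.5)) / 5 = 29.5/5 = 5.9
  S[U,V] = ((-0.5)·(2.1667) + (0.5)·(0.1667) + (1.5)·(0.1667) + (2.5)·(-2.8333) + (0.5)·(-0.8333) + (-4.5)·(1.1667)) / 5 = -13.5/5 = -2.7
  S[V,V] = ((2.1667)·(2.1667) + (0.1667)·(0.1667) + (0.1667)·(0.1667) + (-2.8333)·(-2.8333) + (-0.8333)·(-0.8333) + (1.1667)·(1.1667)) / 5 = 14.8333/5 = 2.9667

S is symmetric (S[j,i] = S[i,j]). Assembling:

S = [[5.9, -2.7],
 [-2.7, 2.9667]]


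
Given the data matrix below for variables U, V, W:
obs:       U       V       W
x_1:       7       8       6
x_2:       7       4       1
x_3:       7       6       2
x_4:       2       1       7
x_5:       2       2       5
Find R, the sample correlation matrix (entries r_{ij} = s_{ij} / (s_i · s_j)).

Step 1 — column means:
  mean(U) = (7 + 7 + 7 + 2 + 2) / 5 = 25/5 = 5
  mean(V) = (8 + 4 + 6 + 1 + 2) / 5 = 21/5 = 4.2
  mean(W) = (6 + 1 + 2 + 7 + 5) / 5 = 21/5 = 4.2

Step 2 — sample variances and covariances s[i,j] = (1/(n-1)) · Σ_k (x_{k,i} - mean_i) · (x_{k,j} - mean_j), with n-1 = 4:
  s[U,U] = ((2)·(2) + (2)·(2) + (2)·(2) + (-3)·(-3) + (-3)·(-3)) / 4 = 30/4 = 7.5
  s[U,V] = ((2)·(3.8) + (2)·(-0.2) + (2)·(1.8) + (-3)·(-3.2) + (-3)·(-2.2)) / 4 = 27/4 = 6.75
  s[U,W] = ((2)·(1.8) + (2)·(-3.2) + (2)·(-2.2) + (-3)·(2.8) + (-3)·(0.8)) / 4 = -18/4 = -4.5
  s[V,V] = ((3.8)·(3.8) + (-0.2)·(-0.2) + (1.8)·(1.8) + (-3.2)·(-3.2) + (-2.2)·(-2.2)) / 4 = 32.8/4 = 8.2
  s[V,W] = ((3.8)·(1.8) + (-0.2)·(-3.2) + (1.8)·(-2.2) + (-3.2)·(2.8) + (-2.2)·(0.8)) / 4 = -7.2/4 = -1.8
  s[W,W] = ((1.8)·(1.8) + (-3.2)·(-3.2) + (-2.2)·(-2.2) + (2.8)·(2.8) + (0.8)·(0.8)) / 4 = 26.8/4 = 6.7
  Sample standard deviations s_i = √(s[i,i]):
  s(U) = √(7.5) = 2.7386
  s(V) = √(8.2) = 2.8636
  s(W) = √(6.7) = 2.5884

Step 3 — r_{ij} = s_{ij} / (s_i · s_j):
  r[U,U] = 1 (diagonal).
  r[U,V] = 6.75 / (2.7386 · 2.8636) = 6.75 / 7.8422 = 0.8607
  r[U,W] = -4.5 / (2.7386 · 2.5884) = -4.5 / 7.0887 = -0.6348
  r[V,V] = 1 (diagonal).
  r[V,W] = -1.8 / (2.8636 · 2.5884) = -1.8 / 7.4122 = -0.2428
  r[W,W] = 1 (diagonal).

R is symmetric with unit diagonal. Assembling:

R = [[1, 0.8607, -0.6348],
 [0.8607, 1, -0.2428],
 [-0.6348, -0.2428, 1]]


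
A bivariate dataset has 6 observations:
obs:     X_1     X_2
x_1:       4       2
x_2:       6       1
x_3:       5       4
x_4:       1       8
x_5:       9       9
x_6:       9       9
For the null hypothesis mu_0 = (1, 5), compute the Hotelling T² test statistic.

Step 1 — sample mean vector:
  mean(X_1) = (4 + 6 + 5 + 1 + 9 + 9) / 6 = 34/6 = 5.6667
  mean(X_2) = (2 + 1 + 4 + 8 + 9 + 9) / 6 = 33/6 = 5.5
  x̄ = (5.6667, 5.5),  deviation x̄ - mu_0 = (5.6667, 5.5) - (1, 5) = (4.6667, 0.5).

Step 2 — sample covariance matrix, S[i,j] = (1/(n-1)) · Σ_k (x_{k,i} - mean_i) · (x_{k,j} - mean_j), divisor n-1 = 5:
  S[X_1,X_1] = ((-1.6667)·(-1.6667) + (0.3333)·(0.3333) + (-0.6667)·(-0.6667) + (-4.6667)·(-4.6667) + (3.3333)·(3.3333) + (3.3333)·(3.3333)) / 5 = 47.3333/5 = 9.4667
  S[X_1,X_2] = ((-1.6667)·(-3.5) + (0.3333)·(-4.5) + (-0.6667)·(-1.5) + (-4.6667)·(2.5) + (3.3333)·(3.5) + (3.3333)·(3.5)) / 5 = 17/5 = 3.4
  S[X_2,X_2] = ((-3.5)·(-3.5) + (-4.5)·(-4.5) + (-1.5)·(-1.5) + (2.5)·(2.5) + (3.5)·(3.5) + (3.5)·(3.5)) / 5 = 65.5/5 = 13.1
  S = [[9.4667, 3.4],
 [3.4, 13.1]].

Step 3 — invert S. det(S) = 9.4667·13.1 - (3.4)² = 112.4533.
  S^{-1} = (1/det) · [[d, -b], [-b, a]] = [[0.1165, -0.0302],
 [-0.0302, 0.0842]].

Step 4 — quadratic form (x̄ - mu_0)^T · S^{-1} · (x̄ - mu_0):
  S^{-1} · (x̄ - mu_0) = (0.5285, -0.099),
  (x̄ - mu_0)^T · [...] = (4.6667)·(0.5285) + (0.5)·(-0.099) = 2.4169.

Step 5 — scale by n: T² = 6 · 2.4169 = 14.5014.

T² ≈ 14.5014


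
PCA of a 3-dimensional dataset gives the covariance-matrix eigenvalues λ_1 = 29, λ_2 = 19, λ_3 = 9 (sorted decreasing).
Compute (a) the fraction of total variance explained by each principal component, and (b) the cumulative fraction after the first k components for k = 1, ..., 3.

Step 1 — total variance = trace(Sigma) = Σ λ_i = 29 + 19 + 9 = 57.

Step 2 — fraction explained by component i = λ_i / Σ λ:
  PC1: 29/57 = 0.5088
  PC2: 19/57 = 0.3333
  PC3: 9/57 = 0.1579

Step 3 — cumulative fraction after k components = (λ_1 + ... + λ_k) / Σ λ:
  k = 1: 29/57 = 0.5088
  k = 2: (29 + 19)/57 = 48/57 = 0.8421
  k = 3: (29 + 19 + 9)/57 = 57/57 = 1

Summary (fraction, with percent):

explained: PC1 0.5088 (50.88%), PC2 0.3333 (33.33%), PC3 0.1579 (15.79%);  cumulative: 0.5088, 0.8421, 1


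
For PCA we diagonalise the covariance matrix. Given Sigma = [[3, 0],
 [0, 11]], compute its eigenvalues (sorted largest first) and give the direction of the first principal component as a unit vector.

Step 1 — characteristic polynomial of 2×2 Sigma:
  det(Sigma - λI) = λ² - trace · λ + det = 0.
  trace = 3 + 11 = 14, det = 3·11 - (0)² = 33.
Step 2 — discriminant:
  Δ = trace² - 4·det = 196 - 132 = 64.
Step 3 — eigenvalues:
  λ = (trace ± √Δ)/2 = (14 ± 8)/2,
  λ_1 = 11,  λ_2 = 3.

Step 4 — unit eigenvector for λ_1: Sigma is diagonal, so its eigenvectors are the coordinate axes. λ_1 = 11 is the diagonal entry on the second coordinate axis, hence
  v_1 = (0, 1) (||v_1|| = 1).

λ_1 = 11,  λ_2 = 3;  v_1 ≈ (0, 1)


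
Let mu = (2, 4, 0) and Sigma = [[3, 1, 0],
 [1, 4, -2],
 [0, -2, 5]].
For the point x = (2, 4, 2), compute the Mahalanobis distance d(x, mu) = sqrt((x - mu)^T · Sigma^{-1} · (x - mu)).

Step 1 — centre the observation: (x - mu) = (0, 0, 2).

Step 2 — invert Sigma (cofactor / det for 3×3, or solve directly):
  Sigma^{-1} = [[0.3721, -0.1163, -0.0465],
 [-0.1163, 0.3488, 0.1395],
 [-0.0465, 0.1395, 0.2558]].

Step 3 — form the quadratic (x - mu)^T · Sigma^{-1} · (x - mu):
  Sigma^{-1} · (x - mu) = (-0.093, 0.2791, 0.5116).
  (x - mu)^T · [Sigma^{-1} · (x - mu)] = (0)·(-0.093) + (0)·(0.2791) + (2)·(0.5116) = 1.0233.

Step 4 — take square root: d = √(1.0233) ≈ 1.0116.

d(x, mu) = √(1.0233) ≈ 1.0116


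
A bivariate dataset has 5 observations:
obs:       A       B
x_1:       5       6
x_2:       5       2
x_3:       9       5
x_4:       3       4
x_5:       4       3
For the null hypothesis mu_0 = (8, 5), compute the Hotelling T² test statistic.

Step 1 — sample mean vector:
  mean(A) = (5 + 5 + 9 + 3 + 4) / 5 = 26/5 = 5.2
  mean(B) = (6 + 2 + 5 + 4 + 3) / 5 = 20/5 = 4
  x̄ = (5.2, 4),  deviation x̄ - mu_0 = (5.2, 4) - (8, 5) = (-2.8, -1).

Step 2 — sample covariance matrix, S[i,j] = (1/(n-1)) · Σ_k (x_{k,i} - mean_i) · (x_{k,j} - mean_j), divisor n-1 = 4:
  S[A,A] = ((-0.2)·(-0.2) + (-0.2)·(-0.2) + (3.8)·(3.8) + (-2.2)·(-2.2) + (-1.2)·(-1.2)) / 4 = 20.8/4 = 5.2
  S[A,B] = ((-0.2)·(2) + (-0.2)·(-2) + (3.8)·(1) + (-2.2)·(0) + (-1.2)·(-1)) / 4 = 5/4 = 1.25
  S[B,B] = ((2)·(2) + (-2)·(-2) + (1)·(1) + (0)·(0) + (-1)·(-1)) / 4 = 10/4 = 2.5
  S = [[5.2, 1.25],
 [1.25, 2.5]].

Step 3 — invert S. det(S) = 5.2·2.5 - (1.25)² = 11.4375.
  S^{-1} = (1/det) · [[d, -b], [-b, a]] = [[0.2186, -0.1093],
 [-0.1093, 0.4546]].

Step 4 — quadratic form (x̄ - mu_0)^T · S^{-1} · (x̄ - mu_0):
  S^{-1} · (x̄ - mu_0) = (-0.5027, -0.1486),
  (x̄ - mu_0)^T · [...] = (-2.8)·(-0.5027) + (-1)·(-0.1486) = 1.5563.

Step 5 — scale by n: T² = 5 · 1.5563 = 7.7814.

T² ≈ 7.7814


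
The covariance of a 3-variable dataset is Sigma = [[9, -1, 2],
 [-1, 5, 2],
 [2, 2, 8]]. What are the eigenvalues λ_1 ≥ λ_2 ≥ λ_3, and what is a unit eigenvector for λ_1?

Step 1 — characteristic polynomial p(λ) = det(λI - Sigma) = λ³ - tr·λ² + c_1·λ - det, where tr = trace, c_1 = sum of the principal 2×2 minors, det = det(Sigma):
  tr = 9 + 5 + 8 = 22,
  c_1 = (9·5 - (-1)²) + (9·8 - (2)²) + (5·8 - (2)²) = 44 + 68 + 36 = 148,
  det = 9·(5·8 - (2)²) - (-1)·((-1)·8 - (2)·(2)) + (2)·((-1)·(2) - 5·(2)) = 9·(36) - (-1)·(-12) + (2)·(-12) = 288.
  So p(λ) = λ³ - 22λ² + 148λ - 288.
Step 2 — look for an integer root (rational root theorem: any rational root is an integer divisor of 288). Testing λ = 8:
  p(8) = 512 - 1408 + 1184 - 288 = 0  ✓
  Dividing out (λ - 8): p(λ) = (λ - 8)(λ² - 14λ + 36).
Step 3 — remaining eigenvalues from the quadratic λ² - 14λ + 36 = 0:
  Δ = 14² - 4·36 = 196 - 144 = 52,  λ = (14 ± √52)/2 = (14 ± 7.2111)/2 ≈ 10.6056 or 3.3944.
  Sorted: λ_1 = 10.6056,  λ_2 = 8,  λ_3 = 3.3944  (check: sum = 22 = tr ✓).

Step 4 — unit eigenvector for λ_1 ≈ 10.6056: v spans the null space of (Sigma - λ_1 I), whose rows are
  r_1 = (-1.6056, -1, 2),  r_2 = (-1, -5.6056, 2),  r_3 = (2, 2, -2.6056).
  v is orthogonal to every row, so take v ∝ r_1 × r_2 = ((-1)·(2) - (2)·(-5.6056), (2)·(-1) - (-1.6056)·(2), (-1.6056)·(-5.6056) - (-1)·(-1)) ≈ (9.2111, 1.2111, 8).
  Let u = (9.2111, 1.2111, 8).
  ||u|| = √((9.2111)² + (1.2111)² + (8)²) = √(150.3112) ≈ 12.2601,  v_1 = u/||u|| ≈ (0.7513, 0.0988, 0.6525) (||v_1|| = 1).

λ_1 = 10.6056,  λ_2 = 8,  λ_3 = 3.3944;  v_1 ≈ (0.7513, 0.0988, 0.6525)


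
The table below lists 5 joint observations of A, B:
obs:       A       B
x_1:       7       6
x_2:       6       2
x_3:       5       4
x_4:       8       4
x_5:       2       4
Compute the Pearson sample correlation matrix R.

Step 1 — column means:
  mean(A) = (7 + 6 + 5 + 8 + 2) / 5 = 28/5 = 5.6
  mean(B) = (6 + 2 + 4 + 4 + 4) / 5 = 20/5 = 4

Step 2 — sample variances and covariances s[i,j] = (1/(n-1)) · Σ_k (x_{k,i} - mean_i) · (x_{k,j} - mean_j), with n-1 = 4:
  s[A,A] = ((1.4)·(1.4) + (0.4)·(0.4) + (-0.6)·(-0.6) + (2.4)·(2.4) + (-3.6)·(-3.6)) / 4 = 21.2/4 = 5.3
  s[A,B] = ((1.4)·(2) + (0.4)·(-2) + (-0.6)·(0) + (2.4)·(0) + (-3.6)·(0)) / 4 = 2/4 = 0.5
  s[B,B] = ((2)·(2) + (-2)·(-2) + (0)·(0) + (0)·(0) + (0)·(0)) / 4 = 8/4 = 2
  Sample standard deviations s_i = √(s[i,i]):
  s(A) = √(5.3) = 2.3022
  s(B) = √(2) = 1.4142

Step 3 — r_{ij} = s_{ij} / (s_i · s_j):
  r[A,A] = 1 (diagonal).
  r[A,B] = 0.5 / (2.3022 · 1.4142) = 0.5 / 3.2558 = 0.1536
  r[B,B] = 1 (diagonal).

R is symmetric with unit diagonal. Assembling:

R = [[1, 0.1536],
 [0.1536, 1]]


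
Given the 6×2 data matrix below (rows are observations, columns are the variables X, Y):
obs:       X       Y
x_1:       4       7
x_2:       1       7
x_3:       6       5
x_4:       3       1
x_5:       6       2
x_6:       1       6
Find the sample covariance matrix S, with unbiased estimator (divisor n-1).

Step 1 — column means:
  mean(X) = (4 + 1 + 6 + 3 + 6 + 1) / 6 = 21/6 = 3.5
  mean(Y) = (7 + 7 + 5 + 1 + 2 + 6) / 6 = 28/6 = 4.6667

Step 2 — sample covariance S[i,j] = (1/(n-1)) · Σ_k (x_{k,i} - mean_i) · (x_{k,j} - mean_j), with n-1 = 5.
  S[X,X] = ((0.5)·(0.5) + (-2.5)·(-2.5) + (2.5)·(2.5) + (-0.5)·(-0.5) + (2.5)·(2.5) + (-2.5)·(-2.5)) / 5 = 25.5/5 = 5.1
  S[X,Y] = ((0.5)·(2.3333) + (-2.5)·(2.3333) + (2.5)·(0.3333) + (-0.5)·(-3.6667) + (2.5)·(-2.6667) + (-2.5)·(1.3333)) / 5 = -12/5 = -2.4
  S[Y,Y] = ((2.3333)·(2.3333) + (2.3333)·(2.3333) + (0.3333)·(0.3333) + (-3.6667)·(-3.6667) + (-2.6667)·(-2.6667) + (1.3333)·(1.3333)) / 5 = 33.3333/5 = 6.6667

S is symmetric (S[j,i] = S[i,j]). Assembling:

S = [[5.1, -2.4],
 [-2.4, 6.6667]]


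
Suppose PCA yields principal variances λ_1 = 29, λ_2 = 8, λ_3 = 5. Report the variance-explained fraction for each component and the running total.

Step 1 — total variance = trace(Sigma) = Σ λ_i = 29 + 8 + 5 = 42.

Step 2 — fraction explained by component i = λ_i / Σ λ:
  PC1: 29/42 = 0.6905
  PC2: 8/42 = 0.1905
  PC3: 5/42 = 0.119

Step 3 — cumulative fraction after k components = (λ_1 + ... + λ_k) / Σ λ:
  k = 1: 29/42 = 0.6905
  k = 2: (29 + 8)/42 = 37/42 = 0.881
  k = 3: (29 + 8 + 5)/42 = 42/42 = 1

Summary (fraction, with percent):

explained: PC1 0.6905 (69.05%), PC2 0.1905 (19.05%), PC3 0.119 (11.9%);  cumulative: 0.6905, 0.881, 1


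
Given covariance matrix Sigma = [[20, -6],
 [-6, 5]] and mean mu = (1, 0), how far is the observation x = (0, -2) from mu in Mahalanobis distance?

Step 1 — centre the observation: (x - mu) = (-1, -2).

Step 2 — invert Sigma. det(Sigma) = 20·5 - (-6)² = 64.
  Sigma^{-1} = (1/det) · [[d, -b], [-b, a]] = [[0.0781, 0.0938],
 [0.0938, 0.3125]].

Step 3 — form the quadratic (x - mu)^T · Sigma^{-1} · (x - mu):
  Sigma^{-1} · (x - mu) = (-0.2656, -0.7188).
  (x - mu)^T · [Sigma^{-1} · (x - mu)] = (-1)·(-0.2656) + (-2)·(-0.7188) = 1.7031.

Step 4 — take square root: d = √(1.7031) ≈ 1.305.

d(x, mu) = √(1.7031) ≈ 1.305


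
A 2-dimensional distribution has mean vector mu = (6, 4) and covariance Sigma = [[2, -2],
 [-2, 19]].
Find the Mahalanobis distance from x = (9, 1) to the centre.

Step 1 — centre the observation: (x - mu) = (3, -3).

Step 2 — invert Sigma. det(Sigma) = 2·19 - (-2)² = 34.
  Sigma^{-1} = (1/det) · [[d, -b], [-b, a]] = [[0.5588, 0.0588],
 [0.0588, 0.0588]].

Step 3 — form the quadratic (x - mu)^T · Sigma^{-1} · (x - mu):
  Sigma^{-1} · (x - mu) = (1.5, 0).
  (x - mu)^T · [Sigma^{-1} · (x - mu)] = (3)·(1.5) + (-3)·(0) = 4.5.

Step 4 — take square root: d = √(4.5) ≈ 2.1213.

d(x, mu) = √(4.5) ≈ 2.1213


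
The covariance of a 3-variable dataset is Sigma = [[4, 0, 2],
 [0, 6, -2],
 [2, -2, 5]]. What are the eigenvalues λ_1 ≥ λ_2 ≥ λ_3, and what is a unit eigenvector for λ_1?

Step 1 — characteristic polynomial p(λ) = det(λI - Sigma) = λ³ - tr·λ² + c_1·λ - det, where tr = trace, c_1 = sum of the principal 2×2 minors, det = det(Sigma):
  tr = 4 + 6 + 5 = 15,
  c_1 = (4·6 - (0)²) + (4·5 - (2)²) + (6·5 - (-2)²) = 24 + 16 + 26 = 66,
  det = 4·(6·5 - (-2)²) - (0)·((0)·5 - (-2)·(2)) + (2)·((0)·(-2) - 6·(2)) = 4·(26) - (0)·(4) + (2)·(-12) = 80.
  So p(λ) = λ³ - 15λ² + 66λ - 80.
Step 2 — look for an integer root (rational root theorem: any rational root is an integer divisor of 80). Testing λ = 2:
  p(2) = 8 - 60 + 132 - 80 = 0  ✓
  Dividing out (λ - 2): p(λ) = (λ - 2)(λ² - 13λ + 40).
Step 3 — remaining eigenvalues from the quadratic λ² - 13λ + 40 = 0:
  Δ = 13² - 4·40 = 169 - 160 = 9,  λ = (13 ± √9)/2 = (13 ± 3)/2 = 8 or 5.
  Sorted: λ_1 = 8,  λ_2 = 5,  λ_3 = 2  (check: sum = 15 = tr ✓).

Step 4 — unit eigenvector for λ_1 = 8: v spans the null space of (Sigma - λ_1 I), whose rows are
  r_1 = (-4, 0, 2),  r_2 = (0, -2, -2),  r_3 = (2, -2, -3).
  v is orthogonal to every row, so take v ∝ r_1 × r_2 = ((0)·(-2) - (2)·(-2), (2)·(0) - (-4)·(-2), (-4)·(-2) - (0)·(0)) = (4, -8, 8).
  Rescale (divide by 4): u = (1, -2, 2).
  ||u|| = √((1)² + (-2)² + (2)²) = √(9) = 3,  v_1 = u/||u|| ≈ (0.3333, -0.6667, 0.6667) (||v_1|| = 1).

λ_1 = 8,  λ_2 = 5,  λ_3 = 2;  v_1 ≈ (0.3333, -0.6667, 0.6667)


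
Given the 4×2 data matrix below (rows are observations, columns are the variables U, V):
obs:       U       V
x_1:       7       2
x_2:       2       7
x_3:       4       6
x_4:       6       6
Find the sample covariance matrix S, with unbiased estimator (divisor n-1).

Step 1 — column means:
  mean(U) = (7 + 2 + 4 + 6) / 4 = 19/4 = 4.75
  mean(V) = (2 + 7 + 6 + 6) / 4 = 21/4 = 5.25

Step 2 — sample covariance S[i,j] = (1/(n-1)) · Σ_k (x_{k,i} - mean_i) · (x_{k,j} - mean_j), with n-1 = 3.
  S[U,U] = ((2.25)·(2.25) + (-2.75)·(-2.75) + (-0.75)·(-0.75) + (1.25)·(1.25)) / 3 = 14.75/3 = 4.9167
  S[U,V] = ((2.25)·(-3.25) + (-2.75)·(1.75) + (-0.75)·(0.75) + (1.25)·(0.75)) / 3 = -11.75/3 = -3.9167
  S[V,V] = ((-3.25)·(-3.25) + (1.75)·(1.75) + (0.75)·(0.75) + (0.75)·(0.75)) / 3 = 14.75/3 = 4.9167

S is symmetric (S[j,i] = S[i,j]). Assembling:

S = [[4.9167, -3.9167],
 [-3.9167, 4.9167]]


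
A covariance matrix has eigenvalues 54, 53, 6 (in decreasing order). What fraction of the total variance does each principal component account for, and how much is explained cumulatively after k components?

Step 1 — total variance = trace(Sigma) = Σ λ_i = 54 + 53 + 6 = 113.

Step 2 — fraction explained by component i = λ_i / Σ λ:
  PC1: 54/113 = 0.4779
  PC2: 53/113 = 0.469
  PC3: 6/113 = 0.0531

Step 3 — cumulative fraction after k components = (λ_1 + ... + λ_k) / Σ λ:
  k = 1: 54/113 = 0.4779
  k = 2: (54 + 53)/113 = 107/113 = 0.9469
  k = 3: (54 + 53 + 6)/113 = 113/113 = 1

Summary (fraction, with percent):

explained: PC1 0.4779 (47.79%), PC2 0.469 (46.9%), PC3 0.0531 (5.31%);  cumulative: 0.4779, 0.9469, 1


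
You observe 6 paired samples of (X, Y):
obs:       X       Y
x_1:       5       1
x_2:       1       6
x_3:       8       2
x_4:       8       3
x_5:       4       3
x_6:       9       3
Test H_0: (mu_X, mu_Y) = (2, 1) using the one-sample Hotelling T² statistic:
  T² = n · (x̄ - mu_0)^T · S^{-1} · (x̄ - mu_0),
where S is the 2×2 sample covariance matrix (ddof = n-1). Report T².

Step 1 — sample mean vector:
  mean(X) = (5 + 1 + 8 + 8 + 4 + 9) / 6 = 35/6 = 5.8333
  mean(Y) = (1 + 6 + 2 + 3 + 3 + 3) / 6 = 18/6 = 3
  x̄ = (5.8333, 3),  deviation x̄ - mu_0 = (5.8333, 3) - (2, 1) = (3.8333, 2).

Step 2 — sample covariance matrix, S[i,j] = (1/(n-1)) · Σ_k (x_{k,i} - mean_i) · (x_{k,j} - mean_j), divisor n-1 = 5:
  S[X,X] = ((-0.8333)·(-0.8333) + (-4.8333)·(-4.8333) + (2.1667)·(2.1667) + (2.1667)·(2.1667) + (-1.8333)·(-1.8333) + (3.1667)·(3.1667)) / 5 = 46.8333/5 = 9.3667
  S[X,Y] = ((-0.8333)·(-2) + (-4.8333)·(3) + (2.1667)·(-1) + (2.1667)·(0) + (-1.8333)·(0) + (3.1667)·(0)) / 5 = -15/5 = -3
  S[Y,Y] = ((-2)·(-2) + (3)·(3) + (-1)·(-1) + (0)·(0) + (0)·(0) + (0)·(0)) / 5 = 14/5 = 2.8
  S = [[9.3667, -3],
 [-3, 2.8]].

Step 3 — invert S. det(S) = 9.3667·2.8 - (-3)² = 17.2267.
  S^{-1} = (1/det) · [[d, -b], [-b, a]] = [[0.1625, 0.1741],
 [0.1741, 0.5437]].

Step 4 — quadratic form (x̄ - mu_0)^T · S^{-1} · (x̄ - mu_0):
  S^{-1} · (x̄ - mu_0) = (0.9714, 1.755),
  (x̄ - mu_0)^T · [...] = (3.8333)·(0.9714) + (2)·(1.755) = 7.2336.

Step 5 — scale by n: T² = 6 · 7.2336 = 43.4017.

T² ≈ 43.4017


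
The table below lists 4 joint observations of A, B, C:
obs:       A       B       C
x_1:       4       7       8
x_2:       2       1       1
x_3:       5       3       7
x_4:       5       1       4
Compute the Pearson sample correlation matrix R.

Step 1 — column means:
  mean(A) = (4 + 2 + 5 + 5) / 4 = 16/4 = 4
  mean(B) = (7 + 1 + 3 + 1) / 4 = 12/4 = 3
  mean(C) = (8 + 1 + 7 + 4) / 4 = 20/4 = 5

Step 2 — sample variances and covariances s[i,j] = (1/(n-1)) · Σ_k (x_{k,i} - mean_i) · (x_{k,j} - mean_j), with n-1 = 3:
  s[A,A] = ((0)·(0) + (-2)·(-2) + (1)·(1) + (1)·(1)) / 3 = 6/3 = 2
  s[A,B] = ((0)·(4) + (-2)·(-2) + (1)·(0) + (1)·(-2)) / 3 = 2/3 = 0.6667
  s[A,C] = ((0)·(3) + (-2)·(-4) + (1)·(2) + (1)·(-1)) / 3 = 9/3 = 3
  s[B,B] = ((4)·(4) + (-2)·(-2) + (0)·(0) + (-2)·(-2)) / 3 = 24/3 = 8
  s[B,C] = ((4)·(3) + (-2)·(-4) + (0)·(2) + (-2)·(-1)) / 3 = 22/3 = 7.3333
  s[C,C] = ((3)·(3) + (-4)·(-4) + (2)·(2) + (-1)·(-1)) / 3 = 30/3 = 10
  Sample standard deviations s_i = √(s[i,i]):
  s(A) = √(2) = 1.4142
  s(B) = √(8) = 2.8284
  s(C) = √(10) = 3.1623

Step 3 — r_{ij} = s_{ij} / (s_i · s_j):
  r[A,A] = 1 (diagonal).
  r[A,B] = 0.6667 / (1.4142 · 2.8284) = 0.6667 / 4 = 0.1667
  r[A,C] = 3 / (1.4142 · 3.1623) = 3 / 4.4721 = 0.6708
  r[B,B] = 1 (diagonal).
  r[B,C] = 7.3333 / (2.8284 · 3.1623) = 7.3333 / 8.9443 = 0.8199
  r[C,C] = 1 (diagonal).

R is symmetric with unit diagonal. Assembling:

R = [[1, 0.1667, 0.6708],
 [0.1667, 1, 0.8199],
 [0.6708, 0.8199, 1]]


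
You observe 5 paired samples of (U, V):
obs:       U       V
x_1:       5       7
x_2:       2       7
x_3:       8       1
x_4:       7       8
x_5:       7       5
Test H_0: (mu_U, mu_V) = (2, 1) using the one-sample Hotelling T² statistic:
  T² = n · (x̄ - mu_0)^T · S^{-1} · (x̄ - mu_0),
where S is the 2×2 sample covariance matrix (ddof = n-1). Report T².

Step 1 — sample mean vector:
  mean(U) = (5 + 2 + 8 + 7 + 7) / 5 = 29/5 = 5.8
  mean(V) = (7 + 7 + 1 + 8 + 5) / 5 = 28/5 = 5.6
  x̄ = (5.8, 5.6),  deviation x̄ - mu_0 = (5.8, 5.6) - (2, 1) = (3.8, 4.6).

Step 2 — sample covariance matrix, S[i,j] = (1/(n-1)) · Σ_k (x_{k,i} - mean_i) · (x_{k,j} - mean_j), divisor n-1 = 4:
  S[U,U] = ((-0.8)·(-0.8) + (-3.8)·(-3.8) + (2.2)·(2.2) + (1.2)·(1.2) + (1.2)·(1.2)) / 4 = 22.8/4 = 5.7
  S[U,V] = ((-0.8)·(1.4) + (-3.8)·(1.4) + (2.2)·(-4.6) + (1.2)·(2.4) + (1.2)·(-0.6)) / 4 = -14.4/4 = -3.6
  S[V,V] = ((1.4)·(1.4) + (1.4)·(1.4) + (-4.6)·(-4.6) + (2.4)·(2.4) + (-0.6)·(-0.6)) / 4 = 31.2/4 = 7.8
  S = [[5.7, -3.6],
 [-3.6, 7.8]].

Step 3 — invert S. det(S) = 5.7·7.8 - (-3.6)² = 31.5.
  S^{-1} = (1/det) · [[d, -b], [-b, a]] = [[0.2476, 0.1143],
 [0.1143, 0.181]].

Step 4 — quadratic form (x̄ - mu_0)^T · S^{-1} · (x̄ - mu_0):
  S^{-1} · (x̄ - mu_0) = (1.4667, 1.2667),
  (x̄ - mu_0)^T · [...] = (3.8)·(1.4667) + (4.6)·(1.2667) = 11.4.

Step 5 — scale by n: T² = 5 · 11.4 = 57.

T² ≈ 57


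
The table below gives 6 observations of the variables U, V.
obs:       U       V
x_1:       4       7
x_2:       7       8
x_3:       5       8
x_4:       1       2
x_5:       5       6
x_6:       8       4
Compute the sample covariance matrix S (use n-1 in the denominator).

Step 1 — column means:
  mean(U) = (4 + 7 + 5 + 1 + 5 + 8) / 6 = 30/6 = 5
  mean(V) = (7 + 8 + 8 + 2 + 6 + 4) / 6 = 35/6 = 5.8333

Step 2 — sample covariance S[i,j] = (1/(n-1)) · Σ_k (x_{k,i} - mean_i) · (x_{k,j} - mean_j), with n-1 = 5.
  S[U,U] = ((-1)·(-1) + (2)·(2) + (0)·(0) + (-4)·(-4) + (0)·(0) + (3)·(3)) / 5 = 30/5 = 6
  S[U,V] = ((-1)·(1.1667) + (2)·(2.1667) + (0)·(2.1667) + (-4)·(-3.8333) + (0)·(0.1667) + (3)·(-1.8333)) / 5 = 13/5 = 2.6
  S[V,V] = ((1.1667)·(1.1667) + (2.1667)·(2.1667) + (2.1667)·(2.1667) + (-3.8333)·(-3.8333) + (0.1667)·(0.1667) + (-1.8333)·(-1.8333)) / 5 = 28.8333/5 = 5.7667

S is symmetric (S[j,i] = S[i,j]). Assembling:

S = [[6, 2.6],
 [2.6, 5.7667]]


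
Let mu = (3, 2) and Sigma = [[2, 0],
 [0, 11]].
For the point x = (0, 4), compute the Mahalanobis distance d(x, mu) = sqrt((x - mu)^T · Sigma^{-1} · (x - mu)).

Step 1 — centre the observation: (x - mu) = (-3, 2).

Step 2 — invert Sigma. det(Sigma) = 2·11 - (0)² = 22.
  Sigma^{-1} = (1/det) · [[d, -b], [-b, a]] = [[0.5, 0],
 [0, 0.0909]].

Step 3 — form the quadratic (x - mu)^T · Sigma^{-1} · (x - mu):
  Sigma^{-1} · (x - mu) = (-1.5, 0.1818).
  (x - mu)^T · [Sigma^{-1} · (x - mu)] = (-3)·(-1.5) + (2)·(0.1818) = 4.8636.

Step 4 — take square root: d = √(4.8636) ≈ 2.2054.

d(x, mu) = √(4.8636) ≈ 2.2054


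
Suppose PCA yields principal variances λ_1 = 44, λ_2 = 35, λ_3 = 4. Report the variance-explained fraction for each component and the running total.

Step 1 — total variance = trace(Sigma) = Σ λ_i = 44 + 35 + 4 = 83.

Step 2 — fraction explained by component i = λ_i / Σ λ:
  PC1: 44/83 = 0.5301
  PC2: 35/83 = 0.4217
  PC3: 4/83 = 0.0482

Step 3 — cumulative fraction after k components = (λ_1 + ... + λ_k) / Σ λ:
  k = 1: 44/83 = 0.5301
  k = 2: (44 + 35)/83 = 79/83 = 0.9518
  k = 3: (44 + 35 + 4)/83 = 83/83 = 1

Summary (fraction, with percent):

explained: PC1 0.5301 (53.01%), PC2 0.4217 (42.17%), PC3 0.0482 (4.82%);  cumulative: 0.5301, 0.9518, 1


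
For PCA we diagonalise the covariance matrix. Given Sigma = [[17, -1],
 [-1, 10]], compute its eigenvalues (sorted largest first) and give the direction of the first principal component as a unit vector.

Step 1 — characteristic polynomial of 2×2 Sigma:
  det(Sigma - λI) = λ² - trace · λ + det = 0.
  trace = 17 + 10 = 27, det = 17·10 - (-1)² = 169.
Step 2 — discriminant:
  Δ = trace² - 4·det = 729 - 676 = 53.
Step 3 — eigenvalues:
  λ = (trace ± √Δ)/2 = (27 ± 7.2801)/2,
  λ_1 = 17.1401,  λ_2 = 9.8599.

Step 4 — unit eigenvector for λ_1: solve (Sigma - λ_1 I)v = 0. First row:
  (17 - 17.1401)·v_x + (-1)·v_y = 0, i.e. (-0.1401)·v_x + (-1)·v_y = 0,
  so v ∝ (b, λ_1 - a) = (-1, 0.1401); multiply by -1 so the first entry is positive: u = (1, -0.1401).
  ||u|| = √((1)² + (-0.1401)²) = √(1.0196) ≈ 1.0098,
  v_1 = u/||u|| ≈ (0.9903, -0.1387) (||v_1|| = 1).

λ_1 = 17.1401,  λ_2 = 9.8599;  v_1 ≈ (0.9903, -0.1387)


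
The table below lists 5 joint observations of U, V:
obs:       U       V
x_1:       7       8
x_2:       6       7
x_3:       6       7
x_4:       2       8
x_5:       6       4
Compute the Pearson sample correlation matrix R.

Step 1 — column means:
  mean(U) = (7 + 6 + 6 + 2 + 6) / 5 = 27/5 = 5.4
  mean(V) = (8 + 7 + 7 + 8 + 4) / 5 = 34/5 = 6.8

Step 2 — sample variances and covariances s[i,j] = (1/(n-1)) · Σ_k (x_{k,i} - mean_i) · (x_{k,j} - mean_j), with n-1 = 4:
  s[U,U] = ((1.6)·(1.6) + (0.6)·(0.6) + (0.6)·(0.6) + (-3.4)·(-3.4) + (0.6)·(0.6)) / 4 = 15.2/4 = 3.8
  s[U,V] = ((1.6)·(1.2) + (0.6)·(0.2) + (0.6)·(0.2) + (-3.4)·(1.2) + (0.6)·(-2.8)) / 4 = -3.6/4 = -0.9
  s[V,V] = ((1.2)·(1.2) + (0.2)·(0.2) + (0.2)·(0.2) + (1.2)·(1.2) + (-2.8)·(-2.8)) / 4 = 10.8/4 = 2.7
  Sample standard deviations s_i = √(s[i,i]):
  s(U) = √(3.8) = 1.9494
  s(V) = √(2.7) = 1.6432

Step 3 — r_{ij} = s_{ij} / (s_i · s_j):
  r[U,U] = 1 (diagonal).
  r[U,V] = -0.9 / (1.9494 · 1.6432) = -0.9 / 3.2031 = -0.281
  r[V,V] = 1 (diagonal).

R is symmetric with unit diagonal. Assembling:

R = [[1, -0.281],
 [-0.281, 1]]


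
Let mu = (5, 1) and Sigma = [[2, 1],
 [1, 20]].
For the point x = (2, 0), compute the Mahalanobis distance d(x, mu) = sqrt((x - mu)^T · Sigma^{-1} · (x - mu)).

Step 1 — centre the observation: (x - mu) = (-3, -1).

Step 2 — invert Sigma. det(Sigma) = 2·20 - (1)² = 39.
  Sigma^{-1} = (1/det) · [[d, -b], [-b, a]] = [[0.5128, -0.0256],
 [-0.0256, 0.0513]].

Step 3 — form the quadratic (x - mu)^T · Sigma^{-1} · (x - mu):
  Sigma^{-1} · (x - mu) = (-1.5128, 0.0256).
  (x - mu)^T · [Sigma^{-1} · (x - mu)] = (-3)·(-1.5128) + (-1)·(0.0256) = 4.5128.

Step 4 — take square root: d = √(4.5128) ≈ 2.1243.

d(x, mu) = √(4.5128) ≈ 2.1243


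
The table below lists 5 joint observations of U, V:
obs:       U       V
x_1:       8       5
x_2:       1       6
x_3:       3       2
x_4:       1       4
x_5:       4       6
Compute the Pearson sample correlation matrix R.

Step 1 — column means:
  mean(U) = (8 + 1 + 3 + 1 + 4) / 5 = 17/5 = 3.4
  mean(V) = (5 + 6 + 2 + 4 + 6) / 5 = 23/5 = 4.6

Step 2 — sample variances and covariances s[i,j] = (1/(n-1)) · Σ_k (x_{k,i} - mean_i) · (x_{k,j} - mean_j), with n-1 = 4:
  s[U,U] = ((4.6)·(4.6) + (-2.4)·(-2.4) + (-0.4)·(-0.4) + (-2.4)·(-2.4) + (0.6)·(0.6)) / 4 = 33.2/4 = 8.3
  s[U,V] = ((4.6)·(0.4) + (-2.4)·(1.4) + (-0.4)·(-2.6) + (-2.4)·(-0.6) + (0.6)·(1.4)) / 4 = 1.8/4 = 0.45
  s[V,V] = ((0.4)·(0.4) + (1.4)·(1.4) + (-2.6)·(-2.6) + (-0.6)·(-0.6) + (1.4)·(1.4)) / 4 = 11.2/4 = 2.8
  Sample standard deviations s_i = √(s[i,i]):
  s(U) = √(8.3) = 2.881
  s(V) = √(2.8) = 1.6733

Step 3 — r_{ij} = s_{ij} / (s_i · s_j):
  r[U,U] = 1 (diagonal).
  r[U,V] = 0.45 / (2.881 · 1.6733) = 0.45 / 4.8208 = 0.0933
  r[V,V] = 1 (diagonal).

R is symmetric with unit diagonal. Assembling:

R = [[1, 0.0933],
 [0.0933, 1]]


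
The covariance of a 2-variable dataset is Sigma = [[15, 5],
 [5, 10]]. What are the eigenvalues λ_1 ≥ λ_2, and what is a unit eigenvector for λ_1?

Step 1 — characteristic polynomial of 2×2 Sigma:
  det(Sigma - λI) = λ² - trace · λ + det = 0.
  trace = 15 + 10 = 25, det = 15·10 - (5)² = 125.
Step 2 — discriminant:
  Δ = trace² - 4·det = 625 - 500 = 125.
Step 3 — eigenvalues:
  λ = (trace ± √Δ)/2 = (25 ± 11.1803)/2,
  λ_1 = 18.0902,  λ_2 = 6.9098.

Step 4 — unit eigenvector for λ_1: solve (Sigma - λ_1 I)v = 0. First row:
  (15 - 18.0902)·v_x + (5)·v_y = 0, i.e. (-3.0902)·v_x + (5)·v_y = 0,
  so v ∝ (b, λ_1 - a) = (5, 3.0902) = u.
  ||u|| = √((5)² + (3.0902)²) = √(34.5492) ≈ 5.8779,
  v_1 = u/||u|| ≈ (0.8507, 0.5257) (||v_1|| = 1).

λ_1 = 18.0902,  λ_2 = 6.9098;  v_1 ≈ (0.8507, 0.5257)


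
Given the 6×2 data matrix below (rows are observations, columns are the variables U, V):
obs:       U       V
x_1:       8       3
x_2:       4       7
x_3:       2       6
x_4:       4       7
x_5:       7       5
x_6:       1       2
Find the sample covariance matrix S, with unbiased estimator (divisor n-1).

Step 1 — column means:
  mean(U) = (8 + 4 + 2 + 4 + 7 + 1) / 6 = 26/6 = 4.3333
  mean(V) = (3 + 7 + 6 + 7 + 5 + 2) / 6 = 30/6 = 5

Step 2 — sample covariance S[i,j] = (1/(n-1)) · Σ_k (x_{k,i} - mean_i) · (x_{k,j} - mean_j), with n-1 = 5.
  S[U,U] = ((3.6667)·(3.6667) + (-0.3333)·(-0.3333) + (-2.3333)·(-2.3333) + (-0.3333)·(-0.3333) + (2.6667)·(2.6667) + (-3.3333)·(-3.3333)) / 5 = 37.3333/5 = 7.4667
  S[U,V] = ((3.6667)·(-2) + (-0.3333)·(2) + (-2.3333)·(1) + (-0.3333)·(2) + (2.6667)·(0) + (-3.3333)·(-3)) / 5 = -1/5 = -0.2
  S[V,V] = ((-2)·(-2) + (2)·(2) + (1)·(1) + (2)·(2) + (0)·(0) + (-3)·(-3)) / 5 = 22/5 = 4.4

S is symmetric (S[j,i] = S[i,j]). Assembling:

S = [[7.4667, -0.2],
 [-0.2, 4.4]]


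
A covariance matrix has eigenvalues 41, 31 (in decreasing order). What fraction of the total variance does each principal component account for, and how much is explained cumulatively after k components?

Step 1 — total variance = trace(Sigma) = Σ λ_i = 41 + 31 = 72.

Step 2 — fraction explained by component i = λ_i / Σ λ:
  PC1: 41/72 = 0.5694
  PC2: 31/72 = 0.4306

Step 3 — cumulative fraction after k components = (λ_1 + ... + λ_k) / Σ λ:
  k = 1: 41/72 = 0.5694
  k = 2: (41 + 31)/72 = 72/72 = 1

Summary (fraction, with percent):

explained: PC1 0.5694 (56.94%), PC2 0.4306 (43.06%);  cumulative: 0.5694, 1
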